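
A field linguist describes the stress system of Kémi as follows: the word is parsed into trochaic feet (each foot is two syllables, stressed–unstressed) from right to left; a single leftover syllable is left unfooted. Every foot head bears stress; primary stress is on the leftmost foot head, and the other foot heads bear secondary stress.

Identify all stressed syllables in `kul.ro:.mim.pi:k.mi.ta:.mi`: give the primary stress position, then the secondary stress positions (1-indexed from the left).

primary 2, secondary 4, 6

Parse right to left into trochaic (ˈσσ) feet: kul (ˈro:.mim) (ˈpi:k.mi) (ˈta:.mi). Syllable 1 is left unfooted.
Foot heads (stressed positions): 2, 4, 6.
End Rule Leftmost: primary stress on the leftmost head = syllable 2.
Secondary stress on 4, 6: kul.ˈro:.mim.ˌpi:k.mi.ˌta:.mi.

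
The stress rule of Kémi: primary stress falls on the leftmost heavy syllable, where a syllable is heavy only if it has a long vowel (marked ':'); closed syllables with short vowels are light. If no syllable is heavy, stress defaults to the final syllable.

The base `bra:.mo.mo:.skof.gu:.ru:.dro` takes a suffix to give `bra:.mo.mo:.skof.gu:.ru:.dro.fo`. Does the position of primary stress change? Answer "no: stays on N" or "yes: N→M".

no: stays on 1

Base `bra:.mo.mo:.skof.gu:.ru:.dro` (7 syllables):
  Weights: 1 bra: H, 2 mo L, 3 mo: H, 4 skof L, 5 gu: H, 6 ru: H, 7 dro L.
  Heavy syllables in the domain: 1, 3, 5, 6. The leftmost is syllable 1 (bra:).
  → primary stress on syllable 1.
Suffixed `bra:.mo.mo:.skof.gu:.ru:.dro.fo` (8 syllables):
  Weights: 1 bra: H, 2 mo L, 3 mo: H, 4 skof L, 5 gu: H, 6 ru: H, 7 dro L, 8 fo L.
  Heavy syllables in the domain: 1, 3, 5, 6. The leftmost is syllable 1 (bra:).
  → primary stress on syllable 1.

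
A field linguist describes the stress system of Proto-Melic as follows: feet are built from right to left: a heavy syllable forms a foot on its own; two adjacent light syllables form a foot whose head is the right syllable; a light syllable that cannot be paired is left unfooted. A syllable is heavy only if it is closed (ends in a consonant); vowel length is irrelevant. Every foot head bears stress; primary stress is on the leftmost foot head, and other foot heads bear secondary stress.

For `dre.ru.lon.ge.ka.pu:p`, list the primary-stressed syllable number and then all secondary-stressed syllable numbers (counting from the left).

primary 2, secondary 3, 5, 6

Weights: 1 dre L, 2 ru L, 3 lon H, 4 ge L, 5 ka L, 6 pu:p H.
Parse right to left (heavy = foot alone; LL = one foot; stranded L unfooted): (dre.ˈru) (ˈlon) (ge.ˈka) (ˈpu:p).
Foot heads: 2, 3, 5, 6.
Primary stress on the leftmost head = syllable 2.
Secondary stress on 3, 5, 6: dre.ˈru.ˌlon.ge.ˌka.ˌpu:p.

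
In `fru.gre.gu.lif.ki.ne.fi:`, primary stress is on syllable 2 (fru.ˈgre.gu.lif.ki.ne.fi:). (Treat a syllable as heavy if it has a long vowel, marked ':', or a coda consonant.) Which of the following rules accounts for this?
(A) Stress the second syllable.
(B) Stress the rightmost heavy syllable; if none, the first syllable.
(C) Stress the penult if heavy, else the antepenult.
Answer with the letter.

A

Rule A → syllable 2 ✓.
Rule B → syllable 7 (observed: 2).
Rule C → syllable 5 (observed: 2).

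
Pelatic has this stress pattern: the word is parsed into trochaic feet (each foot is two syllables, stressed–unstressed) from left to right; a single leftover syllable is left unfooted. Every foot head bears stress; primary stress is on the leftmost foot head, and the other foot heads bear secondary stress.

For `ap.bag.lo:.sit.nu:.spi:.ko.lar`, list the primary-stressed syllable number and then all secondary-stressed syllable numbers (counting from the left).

primary 1, secondary 3, 5, 7

Parse left to right into trochaic (ˈσσ) feet: (ˈap.bag) (ˈlo:.sit) (ˈnu:.spi:) (ˈko.lar).
Foot heads (stressed positions): 1, 3, 5, 7.
End Rule Leftmost: primary stress on the leftmost head = syllable 1.
Secondary stress on 3, 5, 7: ˈap.bag.ˌlo:.sit.ˌnu:.spi:.ˌko.lar.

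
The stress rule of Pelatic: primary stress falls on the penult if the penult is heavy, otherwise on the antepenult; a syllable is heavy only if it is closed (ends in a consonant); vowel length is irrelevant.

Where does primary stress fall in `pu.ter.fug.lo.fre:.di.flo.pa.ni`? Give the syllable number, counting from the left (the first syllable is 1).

7

Weights: 7 flo L, 8 pa L, 9 ni L.
The penult (syllable 8, pa) is light, so stress falls on the antepenult (syllable 7, flo).
Primary stress: syllable 7 → pu.ter.fug.lo.fre:.di.ˈflo.pa.ni.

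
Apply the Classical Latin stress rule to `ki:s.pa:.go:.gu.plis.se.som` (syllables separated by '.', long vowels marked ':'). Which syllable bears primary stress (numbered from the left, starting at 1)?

Classical Latin: stress the penult if heavy (long vowel or closed), else the antepenult.
Weights: 5 plis H, 6 se L, 7 som H.
The penult (syllable 6, se) is light, so stress falls on the antepenult (syllable 5, plis).
Stress on syllable 5: ki:s.pa:.go:.gu.ˈplis.se.som.

5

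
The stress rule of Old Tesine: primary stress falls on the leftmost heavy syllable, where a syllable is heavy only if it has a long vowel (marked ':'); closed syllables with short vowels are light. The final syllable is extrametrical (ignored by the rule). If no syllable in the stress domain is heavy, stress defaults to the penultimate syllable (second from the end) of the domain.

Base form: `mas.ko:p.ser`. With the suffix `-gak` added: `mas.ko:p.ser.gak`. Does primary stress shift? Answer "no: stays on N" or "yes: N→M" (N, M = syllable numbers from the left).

Base `mas.ko:p.ser` (3 syllables):
  The final syllable (3, ser) is extrametrical; the stress domain is syllables 1–2.
  Weights: 1 mas L, 2 ko:p H.
  Heavy syllables in the domain: 2. The leftmost is syllable 2 (ko:p).
  → primary stress on syllable 2.
Suffixed `mas.ko:p.ser.gak` (4 syllables):
  The final syllable (4, gak) is extrametrical; the stress domain is syllables 1–3.
  Weights: 1 mas L, 2 ko:p H, 3 ser L.
  Heavy syllables in the domain: 2. The leftmost is syllable 2 (ko:p).
  → primary stress on syllable 2.

no: stays on 2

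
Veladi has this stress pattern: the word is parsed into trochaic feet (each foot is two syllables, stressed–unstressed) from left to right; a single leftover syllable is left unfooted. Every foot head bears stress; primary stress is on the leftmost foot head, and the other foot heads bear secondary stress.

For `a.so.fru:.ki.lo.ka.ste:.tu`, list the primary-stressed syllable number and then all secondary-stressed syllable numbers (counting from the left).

Parse left to right into trochaic (ˈσσ) feet: (ˈa.so) (ˈfru:.ki) (ˈlo.ka) (ˈste:.tu).
Foot heads (stressed positions): 1, 3, 5, 7.
End Rule Leftmost: primary stress on the leftmost head = syllable 1.
Secondary stress on 3, 5, 7: ˈa.so.ˌfru:.ki.ˌlo.ka.ˌste:.tu.

primary 1, secondary 3, 5, 7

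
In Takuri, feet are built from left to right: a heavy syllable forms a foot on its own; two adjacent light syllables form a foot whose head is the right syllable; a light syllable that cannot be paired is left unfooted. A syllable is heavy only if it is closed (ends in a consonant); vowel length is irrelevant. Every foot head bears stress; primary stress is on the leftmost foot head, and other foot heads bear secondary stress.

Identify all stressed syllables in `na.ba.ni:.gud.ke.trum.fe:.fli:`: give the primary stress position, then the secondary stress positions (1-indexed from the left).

primary 2, secondary 4, 6, 8

Weights: 1 na L, 2 ba L, 3 ni: L, 4 gud H, 5 ke L, 6 trum H, 7 fe: L, 8 fli: L.
Parse left to right (heavy = foot alone; LL = one foot; stranded L unfooted): (na.ˈba) ni: (ˈgud) ke (ˈtrum) (fe:.ˈfli:).
Foot heads: 2, 4, 6, 8.
Primary stress on the leftmost head = syllable 2.
Secondary stress on 4, 6, 8: na.ˈba.ni:.ˌgud.ke.ˌtrum.fe:.ˌfli:.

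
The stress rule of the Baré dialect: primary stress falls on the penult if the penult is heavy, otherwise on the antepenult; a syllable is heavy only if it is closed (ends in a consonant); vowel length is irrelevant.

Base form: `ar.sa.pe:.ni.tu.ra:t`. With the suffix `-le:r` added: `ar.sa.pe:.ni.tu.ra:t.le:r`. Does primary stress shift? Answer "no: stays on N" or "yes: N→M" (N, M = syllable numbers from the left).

Base `ar.sa.pe:.ni.tu.ra:t` (6 syllables):
  Weights: 4 ni L, 5 tu L, 6 ra:t H.
  The penult (syllable 5, tu) is light, so stress falls on the antepenult (syllable 4, ni).
  → primary stress on syllable 4.
Suffixed `ar.sa.pe:.ni.tu.ra:t.le:r` (7 syllables):
  Weights: 5 tu L, 6 ra:t H, 7 le:r H.
  The penult (syllable 6, ra:t) is heavy, so it takes stress.
  → primary stress on syllable 6.

yes: 4→6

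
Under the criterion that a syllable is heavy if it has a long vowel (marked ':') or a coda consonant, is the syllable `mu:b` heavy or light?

`mu:b`: long vowel, closed (coda /b/). Long vowel and closed → heavy.

heavy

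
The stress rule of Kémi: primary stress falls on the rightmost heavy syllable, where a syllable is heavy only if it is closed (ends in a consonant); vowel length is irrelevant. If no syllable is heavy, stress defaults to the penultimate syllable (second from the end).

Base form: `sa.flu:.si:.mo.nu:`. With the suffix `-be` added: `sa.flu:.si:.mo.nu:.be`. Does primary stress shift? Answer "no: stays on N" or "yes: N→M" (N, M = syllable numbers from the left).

yes: 4→5

Base `sa.flu:.si:.mo.nu:` (5 syllables):
  Weights: 1 sa L, 2 flu: L, 3 si: L, 4 mo L, 5 nu: L.
  No heavy syllable in the domain; default to the penultimate syllable (second from the end) = syllable 4.
  → primary stress on syllable 4.
Suffixed `sa.flu:.si:.mo.nu:.be` (6 syllables):
  Weights: 1 sa L, 2 flu: L, 3 si: L, 4 mo L, 5 nu: L, 6 be L.
  No heavy syllable in the domain; default to the penultimate syllable (second from the end) = syllable 5.
  → primary stress on syllable 5.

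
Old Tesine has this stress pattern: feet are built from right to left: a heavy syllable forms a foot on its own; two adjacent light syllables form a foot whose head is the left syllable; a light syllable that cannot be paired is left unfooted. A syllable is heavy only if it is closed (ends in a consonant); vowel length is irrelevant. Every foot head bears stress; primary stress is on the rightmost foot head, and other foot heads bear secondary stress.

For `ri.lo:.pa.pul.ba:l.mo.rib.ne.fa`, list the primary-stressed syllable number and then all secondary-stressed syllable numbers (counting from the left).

Weights: 1 ri L, 2 lo: L, 3 pa L, 4 pul H, 5 ba:l H, 6 mo L, 7 rib H, 8 ne L, 9 fa L.
Parse right to left (heavy = foot alone; LL = one foot; stranded L unfooted): ri (ˈlo:.pa) (ˈpul) (ˈba:l) mo (ˈrib) (ˈne.fa).
Foot heads: 2, 4, 5, 7, 8.
Primary stress on the rightmost head = syllable 8.
Secondary stress on 2, 4, 5, 7: ri.ˌlo:.pa.ˌpul.ˌba:l.mo.ˌrib.ˈne.fa.

primary 8, secondary 2, 4, 5, 7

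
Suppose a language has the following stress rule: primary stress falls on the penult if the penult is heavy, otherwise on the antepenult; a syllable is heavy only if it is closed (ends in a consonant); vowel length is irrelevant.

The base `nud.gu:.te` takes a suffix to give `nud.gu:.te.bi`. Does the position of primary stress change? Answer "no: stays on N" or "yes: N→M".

Base `nud.gu:.te` (3 syllables):
  Weights: 1 nud H, 2 gu: L, 3 te L.
  The penult (syllable 2, gu:) is light, so stress falls on the antepenult (syllable 1, nud).
  → primary stress on syllable 1.
Suffixed `nud.gu:.te.bi` (4 syllables):
  Weights: 2 gu: L, 3 te L, 4 bi L.
  The penult (syllable 3, te) is light, so stress falls on the antepenult (syllable 2, gu:).
  → primary stress on syllable 2.

yes: 1→2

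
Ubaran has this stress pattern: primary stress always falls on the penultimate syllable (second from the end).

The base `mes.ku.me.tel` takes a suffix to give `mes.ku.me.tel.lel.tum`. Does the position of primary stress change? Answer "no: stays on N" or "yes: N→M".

yes: 3→5

Base `mes.ku.me.tel` (4 syllables):
  The word has 4 syllables; the penultimate syllable (second from the end) is syllable 3 (me).
  → primary stress on syllable 3.
Suffixed `mes.ku.me.tel.lel.tum` (6 syllables):
  The word has 6 syllables; the penultimate syllable (second from the end) is syllable 5 (lel).
  → primary stress on syllable 5.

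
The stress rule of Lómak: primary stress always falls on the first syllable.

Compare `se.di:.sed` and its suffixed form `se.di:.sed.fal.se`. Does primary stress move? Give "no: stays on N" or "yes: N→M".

no: stays on 1

Base `se.di:.sed` (3 syllables):
  The word has 3 syllables; the first syllable is syllable 1 (se).
  → primary stress on syllable 1.
Suffixed `se.di:.sed.fal.se` (5 syllables):
  The word has 5 syllables; the first syllable is syllable 1 (se).
  → primary stress on syllable 1.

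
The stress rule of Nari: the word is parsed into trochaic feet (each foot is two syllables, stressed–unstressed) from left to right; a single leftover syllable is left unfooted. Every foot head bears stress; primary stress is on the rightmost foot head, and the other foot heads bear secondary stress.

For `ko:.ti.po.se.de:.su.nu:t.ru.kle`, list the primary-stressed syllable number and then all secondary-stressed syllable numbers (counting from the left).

Parse left to right into trochaic (ˈσσ) feet: (ˈko:.ti) (ˈpo.se) (ˈde:.su) (ˈnu:t.ru) kle. Syllable 9 is left unfooted.
Foot heads (stressed positions): 1, 3, 5, 7.
End Rule Rightmost: primary stress on the rightmost head = syllable 7.
Secondary stress on 1, 3, 5: ˌko:.ti.ˌpo.se.ˌde:.su.ˈnu:t.ru.kle.

primary 7, secondary 1, 3, 5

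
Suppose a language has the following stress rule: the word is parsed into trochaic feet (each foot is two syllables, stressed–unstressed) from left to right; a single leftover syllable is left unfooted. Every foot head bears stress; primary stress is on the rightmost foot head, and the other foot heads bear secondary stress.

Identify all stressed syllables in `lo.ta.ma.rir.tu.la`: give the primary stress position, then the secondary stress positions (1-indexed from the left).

primary 5, secondary 1, 3

Parse left to right into trochaic (ˈσσ) feet: (ˈlo.ta) (ˈma.rir) (ˈtu.la).
Foot heads (stressed positions): 1, 3, 5.
End Rule Rightmost: primary stress on the rightmost head = syllable 5.
Secondary stress on 1, 3: ˌlo.ta.ˌma.rir.ˈtu.la.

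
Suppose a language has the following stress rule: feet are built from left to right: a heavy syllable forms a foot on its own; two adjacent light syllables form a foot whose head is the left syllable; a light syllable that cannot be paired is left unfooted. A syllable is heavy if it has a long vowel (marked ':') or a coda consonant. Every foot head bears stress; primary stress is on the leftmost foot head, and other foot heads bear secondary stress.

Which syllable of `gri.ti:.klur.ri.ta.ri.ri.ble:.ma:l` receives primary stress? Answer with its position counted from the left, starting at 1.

2

Weights: 1 gri L, 2 ti: H, 3 klur H, 4 ri L, 5 ta L, 6 ri L, 7 ri L, 8 ble: H, 9 ma:l H.
Parse left to right (heavy = foot alone; LL = one foot; stranded L unfooted): gri (ˈti:) (ˈklur) (ˈri.ta) (ˈri.ri) (ˈble:) (ˈma:l).
Foot heads: 2, 3, 4, 6, 8, 9.
Primary stress on the leftmost head = syllable 2.
Primary stress: syllable 2 → gri.ˈti:.klur.ri.ta.ri.ri.ble:.ma:l.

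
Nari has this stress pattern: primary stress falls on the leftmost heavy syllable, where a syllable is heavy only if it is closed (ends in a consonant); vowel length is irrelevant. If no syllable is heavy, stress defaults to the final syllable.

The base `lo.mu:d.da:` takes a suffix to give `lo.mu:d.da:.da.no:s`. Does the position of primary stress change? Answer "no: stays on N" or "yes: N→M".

Base `lo.mu:d.da:` (3 syllables):
  Weights: 1 lo L, 2 mu:d H, 3 da: L.
  Heavy syllables in the domain: 2. The leftmost is syllable 2 (mu:d).
  → primary stress on syllable 2.
Suffixed `lo.mu:d.da:.da.no:s` (5 syllables):
  Weights: 1 lo L, 2 mu:d H, 3 da: L, 4 da L, 5 no:s H.
  Heavy syllables in the domain: 2, 5. The leftmost is syllable 2 (mu:d).
  → primary stress on syllable 2.

no: stays on 2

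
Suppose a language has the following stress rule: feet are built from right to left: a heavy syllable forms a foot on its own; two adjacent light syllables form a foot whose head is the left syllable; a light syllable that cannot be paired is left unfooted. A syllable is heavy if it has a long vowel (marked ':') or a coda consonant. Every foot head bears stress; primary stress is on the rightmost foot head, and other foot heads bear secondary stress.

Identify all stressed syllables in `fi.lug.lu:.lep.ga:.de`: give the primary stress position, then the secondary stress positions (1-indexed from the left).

Weights: 1 fi L, 2 lug H, 3 lu: H, 4 lep H, 5 ga: H, 6 de L.
Parse right to left (heavy = foot alone; LL = one foot; stranded L unfooted): fi (ˈlug) (ˈlu:) (ˈlep) (ˈga:) de.
Foot heads: 2, 3, 4, 5.
Primary stress on the rightmost head = syllable 5.
Secondary stress on 2, 3, 4: fi.ˌlug.ˌlu:.ˌlep.ˈga:.de.

primary 5, secondary 2, 3, 4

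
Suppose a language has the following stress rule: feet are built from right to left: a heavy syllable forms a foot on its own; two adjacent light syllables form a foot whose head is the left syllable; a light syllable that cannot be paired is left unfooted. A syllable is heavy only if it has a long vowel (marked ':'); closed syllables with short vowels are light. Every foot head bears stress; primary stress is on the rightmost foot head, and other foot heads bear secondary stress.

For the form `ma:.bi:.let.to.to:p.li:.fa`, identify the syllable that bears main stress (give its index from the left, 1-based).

Weights: 1 ma: H, 2 bi: H, 3 let L, 4 to L, 5 to:p H, 6 li: H, 7 fa L.
Parse right to left (heavy = foot alone; LL = one foot; stranded L unfooted): (ˈma:) (ˈbi:) (ˈlet.to) (ˈto:p) (ˈli:) fa.
Foot heads: 1, 2, 3, 5, 6.
Primary stress on the rightmost head = syllable 6.
Primary stress: syllable 6 → ma:.bi:.let.to.to:p.ˈli:.fa.

6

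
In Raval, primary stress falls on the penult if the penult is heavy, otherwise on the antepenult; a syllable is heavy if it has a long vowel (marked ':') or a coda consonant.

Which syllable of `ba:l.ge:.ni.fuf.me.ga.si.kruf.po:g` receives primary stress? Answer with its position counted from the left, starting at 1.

Weights: 7 si L, 8 kruf H, 9 po:g H.
The penult (syllable 8, kruf) is heavy, so it takes stress.
Primary stress: syllable 8 → ba:l.ge:.ni.fuf.me.ga.si.ˈkruf.po:g.

8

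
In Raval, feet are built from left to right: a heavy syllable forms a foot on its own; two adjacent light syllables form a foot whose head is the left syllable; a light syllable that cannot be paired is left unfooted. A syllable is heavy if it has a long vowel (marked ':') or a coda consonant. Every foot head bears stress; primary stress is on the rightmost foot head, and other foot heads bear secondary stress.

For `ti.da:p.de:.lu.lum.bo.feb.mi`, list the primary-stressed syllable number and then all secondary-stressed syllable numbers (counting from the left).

Weights: 1 ti L, 2 da:p H, 3 de: H, 4 lu L, 5 lum H, 6 bo L, 7 feb H, 8 mi L.
Parse left to right (heavy = foot alone; LL = one foot; stranded L unfooted): ti (ˈda:p) (ˈde:) lu (ˈlum) bo (ˈfeb) mi.
Foot heads: 2, 3, 5, 7.
Primary stress on the rightmost head = syllable 7.
Secondary stress on 2, 3, 5: ti.ˌda:p.ˌde:.lu.ˌlum.bo.ˈfeb.mi.

primary 7, secondary 2, 3, 5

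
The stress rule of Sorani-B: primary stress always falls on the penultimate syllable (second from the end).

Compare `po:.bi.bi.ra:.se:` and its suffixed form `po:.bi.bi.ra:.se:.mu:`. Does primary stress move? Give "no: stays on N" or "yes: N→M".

Base `po:.bi.bi.ra:.se:` (5 syllables):
  The word has 5 syllables; the penultimate syllable (second from the end) is syllable 4 (ra:).
  → primary stress on syllable 4.
Suffixed `po:.bi.bi.ra:.se:.mu:` (6 syllables):
  The word has 6 syllables; the penultimate syllable (second from the end) is syllable 5 (se:).
  → primary stress on syllable 5.

yes: 4→5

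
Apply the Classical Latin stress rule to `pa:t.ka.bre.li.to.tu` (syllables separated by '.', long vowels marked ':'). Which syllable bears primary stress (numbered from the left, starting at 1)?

4

Classical Latin: stress the penult if heavy (long vowel or closed), else the antepenult.
Weights: 4 li L, 5 to L, 6 tu L.
The penult (syllable 5, to) is light, so stress falls on the antepenult (syllable 4, li).
Stress on syllable 4: pa:t.ka.bre.ˈli.to.tu.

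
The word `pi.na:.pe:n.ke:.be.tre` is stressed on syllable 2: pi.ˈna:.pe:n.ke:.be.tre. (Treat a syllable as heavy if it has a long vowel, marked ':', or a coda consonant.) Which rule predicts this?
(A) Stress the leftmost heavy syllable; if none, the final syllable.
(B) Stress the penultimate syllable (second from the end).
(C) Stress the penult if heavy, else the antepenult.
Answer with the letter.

A

Rule A → syllable 2 ✓.
Rule B → syllable 5 (observed: 2).
Rule C → syllable 4 (observed: 2).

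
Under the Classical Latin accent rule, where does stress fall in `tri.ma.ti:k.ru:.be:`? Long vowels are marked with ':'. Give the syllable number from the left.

Classical Latin: stress the penult if heavy (long vowel or closed), else the antepenult.
Weights: 3 ti:k H, 4 ru: H, 5 be: H.
The penult (syllable 4, ru:) is heavy, so it takes stress.
Stress on syllable 4: tri.ma.ti:k.ˈru:.be:.

4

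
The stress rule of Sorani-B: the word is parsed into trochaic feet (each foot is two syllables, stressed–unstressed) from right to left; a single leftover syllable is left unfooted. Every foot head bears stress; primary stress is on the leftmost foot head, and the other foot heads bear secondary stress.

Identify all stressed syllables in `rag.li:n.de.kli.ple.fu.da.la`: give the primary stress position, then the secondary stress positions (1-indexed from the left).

Parse right to left into trochaic (ˈσσ) feet: (ˈrag.li:n) (ˈde.kli) (ˈple.fu) (ˈda.la).
Foot heads (stressed positions): 1, 3, 5, 7.
End Rule Leftmost: primary stress on the leftmost head = syllable 1.
Secondary stress on 3, 5, 7: ˈrag.li:n.ˌde.kli.ˌple.fu.ˌda.la.

primary 1, secondary 3, 5, 7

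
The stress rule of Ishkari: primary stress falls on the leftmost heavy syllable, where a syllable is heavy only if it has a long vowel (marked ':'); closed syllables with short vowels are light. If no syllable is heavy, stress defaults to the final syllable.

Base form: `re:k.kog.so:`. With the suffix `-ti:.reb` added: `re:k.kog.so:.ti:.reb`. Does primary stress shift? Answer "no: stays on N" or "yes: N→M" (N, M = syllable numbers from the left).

no: stays on 1

Base `re:k.kog.so:` (3 syllables):
  Weights: 1 re:k H, 2 kog L, 3 so: H.
  Heavy syllables in the domain: 1, 3. The leftmost is syllable 1 (re:k).
  → primary stress on syllable 1.
Suffixed `re:k.kog.so:.ti:.reb` (5 syllables):
  Weights: 1 re:k H, 2 kog L, 3 so: H, 4 ti: H, 5 reb L.
  Heavy syllables in the domain: 1, 3, 4. The leftmost is syllable 1 (re:k).
  → primary stress on syllable 1.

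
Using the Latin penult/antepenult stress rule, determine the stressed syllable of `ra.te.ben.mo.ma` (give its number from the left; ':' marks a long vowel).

3

Classical Latin: stress the penult if heavy (long vowel or closed), else the antepenult.
Weights: 3 ben H, 4 mo L, 5 ma L.
The penult (syllable 4, mo) is light, so stress falls on the antepenult (syllable 3, ben).
Stress on syllable 3: ra.te.ˈben.mo.ma.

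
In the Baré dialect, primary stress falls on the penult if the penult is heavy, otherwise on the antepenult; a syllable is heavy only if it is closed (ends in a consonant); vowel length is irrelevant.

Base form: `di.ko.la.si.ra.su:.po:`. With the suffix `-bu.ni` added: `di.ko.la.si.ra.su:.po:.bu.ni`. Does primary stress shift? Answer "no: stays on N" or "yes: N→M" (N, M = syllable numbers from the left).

yes: 5→7

Base `di.ko.la.si.ra.su:.po:` (7 syllables):
  Weights: 5 ra L, 6 su: L, 7 po: L.
  The penult (syllable 6, su:) is light, so stress falls on the antepenult (syllable 5, ra).
  → primary stress on syllable 5.
Suffixed `di.ko.la.si.ra.su:.po:.bu.ni` (9 syllables):
  Weights: 7 po: L, 8 bu L, 9 ni L.
  The penult (syllable 8, bu) is light, so stress falls on the antepenult (syllable 7, po:).
  → primary stress on syllable 7.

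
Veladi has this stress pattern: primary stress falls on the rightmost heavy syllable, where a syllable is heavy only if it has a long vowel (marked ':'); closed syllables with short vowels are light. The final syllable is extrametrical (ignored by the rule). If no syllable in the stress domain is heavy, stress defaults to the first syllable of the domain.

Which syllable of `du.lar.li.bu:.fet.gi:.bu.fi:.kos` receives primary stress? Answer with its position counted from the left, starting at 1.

The final syllable (9, kos) is extrametrical; the stress domain is syllables 1–8.
Weights: 1 du L, 2 lar L, 3 li L, 4 bu: H, 5 fet L, 6 gi: H, 7 bu L, 8 fi: H.
Heavy syllables in the domain: 4, 6, 8. The rightmost is syllable 8 (fi:).
Primary stress: syllable 8 → du.lar.li.bu:.fet.gi:.bu.ˈfi:.kos.

8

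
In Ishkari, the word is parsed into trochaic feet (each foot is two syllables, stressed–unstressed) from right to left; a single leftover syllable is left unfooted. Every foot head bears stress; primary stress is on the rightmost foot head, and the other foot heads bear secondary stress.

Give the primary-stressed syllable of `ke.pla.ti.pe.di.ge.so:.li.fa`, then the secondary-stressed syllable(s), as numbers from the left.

Parse right to left into trochaic (ˈσσ) feet: ke (ˈpla.ti) (ˈpe.di) (ˈge.so:) (ˈli.fa). Syllable 1 is left unfooted.
Foot heads (stressed positions): 2, 4, 6, 8.
End Rule Rightmost: primary stress on the rightmost head = syllable 8.
Secondary stress on 2, 4, 6: ke.ˌpla.ti.ˌpe.di.ˌge.so:.ˈli.fa.

primary 8, secondary 2, 4, 6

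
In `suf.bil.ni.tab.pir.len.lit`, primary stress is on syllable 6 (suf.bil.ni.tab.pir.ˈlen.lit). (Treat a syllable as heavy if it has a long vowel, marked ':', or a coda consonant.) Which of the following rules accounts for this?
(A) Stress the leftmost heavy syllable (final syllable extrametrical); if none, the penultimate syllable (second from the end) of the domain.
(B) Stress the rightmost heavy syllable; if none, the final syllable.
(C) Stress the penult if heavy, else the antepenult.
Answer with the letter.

Rule A → syllable 1 (observed: 6).
Rule B → syllable 7 (observed: 6).
Rule C → syllable 6 ✓.

C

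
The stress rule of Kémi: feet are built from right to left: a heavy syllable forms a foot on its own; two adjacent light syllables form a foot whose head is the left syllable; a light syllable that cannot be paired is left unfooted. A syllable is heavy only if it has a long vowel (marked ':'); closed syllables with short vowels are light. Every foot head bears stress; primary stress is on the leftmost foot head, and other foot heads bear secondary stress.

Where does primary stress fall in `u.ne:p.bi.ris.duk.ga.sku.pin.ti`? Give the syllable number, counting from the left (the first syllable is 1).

2

Weights: 1 u L, 2 ne:p H, 3 bi L, 4 ris L, 5 duk L, 6 ga L, 7 sku L, 8 pin L, 9 ti L.
Parse right to left (heavy = foot alone; LL = one foot; stranded L unfooted): u (ˈne:p) bi (ˈris.duk) (ˈga.sku) (ˈpin.ti).
Foot heads: 2, 4, 6, 8.
Primary stress on the leftmost head = syllable 2.
Primary stress: syllable 2 → u.ˈne:p.bi.ris.duk.ga.sku.pin.ti.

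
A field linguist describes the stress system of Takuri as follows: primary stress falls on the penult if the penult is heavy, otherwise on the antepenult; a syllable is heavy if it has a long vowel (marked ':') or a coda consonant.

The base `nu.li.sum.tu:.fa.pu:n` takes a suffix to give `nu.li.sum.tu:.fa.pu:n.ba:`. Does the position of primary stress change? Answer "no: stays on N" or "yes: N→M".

Base `nu.li.sum.tu:.fa.pu:n` (6 syllables):
  Weights: 4 tu: H, 5 fa L, 6 pu:n H.
  The penult (syllable 5, fa) is light, so stress falls on the antepenult (syllable 4, tu:).
  → primary stress on syllable 4.
Suffixed `nu.li.sum.tu:.fa.pu:n.ba:` (7 syllables):
  Weights: 5 fa L, 6 pu:n H, 7 ba: H.
  The penult (syllable 6, pu:n) is heavy, so it takes stress.
  → primary stress on syllable 6.

yes: 4→6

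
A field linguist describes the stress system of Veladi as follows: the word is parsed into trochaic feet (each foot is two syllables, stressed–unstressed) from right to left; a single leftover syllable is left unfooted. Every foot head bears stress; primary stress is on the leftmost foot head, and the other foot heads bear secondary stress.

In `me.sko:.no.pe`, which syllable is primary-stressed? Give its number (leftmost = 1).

1

Parse right to left into trochaic (ˈσσ) feet: (ˈme.sko:) (ˈno.pe).
Foot heads (stressed positions): 1, 3.
End Rule Leftmost: primary stress on the leftmost head = syllable 1.
Primary stress: syllable 1 → ˈme.sko:.no.pe.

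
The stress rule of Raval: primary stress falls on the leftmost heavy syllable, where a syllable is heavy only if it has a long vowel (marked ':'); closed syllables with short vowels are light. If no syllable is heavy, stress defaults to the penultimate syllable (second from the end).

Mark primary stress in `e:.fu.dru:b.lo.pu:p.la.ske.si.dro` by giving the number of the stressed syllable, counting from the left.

1

Weights: 1 e: H, 2 fu L, 3 dru:b H, 4 lo L, 5 pu:p H, 6 la L, 7 ske L, 8 si L, 9 dro L.
Heavy syllables in the domain: 1, 3, 5. The leftmost is syllable 1 (e:).
Primary stress: syllable 1 → ˈe:.fu.dru:b.lo.pu:p.la.ske.si.dro.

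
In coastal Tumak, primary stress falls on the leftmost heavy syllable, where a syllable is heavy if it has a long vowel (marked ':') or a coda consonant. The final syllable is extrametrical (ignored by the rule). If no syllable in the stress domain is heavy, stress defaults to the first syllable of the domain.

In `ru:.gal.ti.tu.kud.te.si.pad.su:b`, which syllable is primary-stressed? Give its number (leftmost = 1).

The final syllable (9, su:b) is extrametrical; the stress domain is syllables 1–8.
Weights: 1 ru: H, 2 gal H, 3 ti L, 4 tu L, 5 kud H, 6 te L, 7 si L, 8 pad H.
Heavy syllables in the domain: 1, 2, 5, 8. The leftmost is syllable 1 (ru:).
Primary stress: syllable 1 → ˈru:.gal.ti.tu.kud.te.si.pad.su:b.

1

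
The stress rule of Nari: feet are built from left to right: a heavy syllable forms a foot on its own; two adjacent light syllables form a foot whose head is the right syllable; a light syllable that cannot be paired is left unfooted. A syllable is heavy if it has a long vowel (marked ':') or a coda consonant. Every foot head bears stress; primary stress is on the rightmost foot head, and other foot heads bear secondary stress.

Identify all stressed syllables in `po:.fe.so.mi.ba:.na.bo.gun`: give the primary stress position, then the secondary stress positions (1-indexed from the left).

primary 8, secondary 1, 3, 5, 7

Weights: 1 po: H, 2 fe L, 3 so L, 4 mi L, 5 ba: H, 6 na L, 7 bo L, 8 gun H.
Parse left to right (heavy = foot alone; LL = one foot; stranded L unfooted): (ˈpo:) (fe.ˈso) mi (ˈba:) (na.ˈbo) (ˈgun).
Foot heads: 1, 3, 5, 7, 8.
Primary stress on the rightmost head = syllable 8.
Secondary stress on 1, 3, 5, 7: ˌpo:.fe.ˌso.mi.ˌba:.na.ˌbo.ˈgun.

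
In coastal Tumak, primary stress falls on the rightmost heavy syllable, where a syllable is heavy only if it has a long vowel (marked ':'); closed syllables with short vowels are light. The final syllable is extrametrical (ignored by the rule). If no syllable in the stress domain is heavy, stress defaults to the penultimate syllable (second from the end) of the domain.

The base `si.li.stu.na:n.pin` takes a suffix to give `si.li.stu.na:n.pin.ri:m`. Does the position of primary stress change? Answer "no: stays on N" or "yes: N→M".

no: stays on 4

Base `si.li.stu.na:n.pin` (5 syllables):
  The final syllable (5, pin) is extrametrical; the stress domain is syllables 1–4.
  Weights: 1 si L, 2 li L, 3 stu L, 4 na:n H.
  Heavy syllables in the domain: 4. The rightmost is syllable 4 (na:n).
  → primary stress on syllable 4.
Suffixed `si.li.stu.na:n.pin.ri:m` (6 syllables):
  The final syllable (6, ri:m) is extrametrical; the stress domain is syllables 1–5.
  Weights: 1 si L, 2 li L, 3 stu L, 4 na:n H, 5 pin L.
  Heavy syllables in the domain: 4. The rightmost is syllable 4 (na:n).
  → primary stress on syllable 4.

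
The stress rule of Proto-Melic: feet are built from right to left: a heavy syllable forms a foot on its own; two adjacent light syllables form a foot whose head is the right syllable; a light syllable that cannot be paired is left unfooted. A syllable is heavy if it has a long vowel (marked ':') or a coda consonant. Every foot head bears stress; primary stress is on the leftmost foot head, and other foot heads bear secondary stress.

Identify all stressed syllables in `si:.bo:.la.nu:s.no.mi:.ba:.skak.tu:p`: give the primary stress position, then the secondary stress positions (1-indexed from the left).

Weights: 1 si: H, 2 bo: H, 3 la L, 4 nu:s H, 5 no L, 6 mi: H, 7 ba: H, 8 skak H, 9 tu:p H.
Parse right to left (heavy = foot alone; LL = one foot; stranded L unfooted): (ˈsi:) (ˈbo:) la (ˈnu:s) no (ˈmi:) (ˈba:) (ˈskak) (ˈtu:p).
Foot heads: 1, 2, 4, 6, 7, 8, 9.
Primary stress on the leftmost head = syllable 1.
Secondary stress on 2, 4, 6, 7, 8, 9: ˈsi:.ˌbo:.la.ˌnu:s.no.ˌmi:.ˌba:.ˌskak.ˌtu:p.

primary 1, secondary 2, 4, 6, 7, 8, 9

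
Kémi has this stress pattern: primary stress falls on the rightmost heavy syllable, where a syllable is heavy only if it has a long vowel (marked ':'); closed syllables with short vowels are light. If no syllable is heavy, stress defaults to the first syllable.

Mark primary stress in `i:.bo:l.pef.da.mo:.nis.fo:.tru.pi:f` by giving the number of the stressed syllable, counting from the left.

9

Weights: 1 i: H, 2 bo:l H, 3 pef L, 4 da L, 5 mo: H, 6 nis L, 7 fo: H, 8 tru L, 9 pi:f H.
Heavy syllables in the domain: 1, 2, 5, 7, 9. The rightmost is syllable 9 (pi:f).
Primary stress: syllable 9 → i:.bo:l.pef.da.mo:.nis.fo:.tru.ˈpi:f.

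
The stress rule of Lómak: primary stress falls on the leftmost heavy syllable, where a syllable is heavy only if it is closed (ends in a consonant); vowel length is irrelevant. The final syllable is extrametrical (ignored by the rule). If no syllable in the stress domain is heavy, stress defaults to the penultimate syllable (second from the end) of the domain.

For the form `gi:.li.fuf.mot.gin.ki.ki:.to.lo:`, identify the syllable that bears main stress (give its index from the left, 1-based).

The final syllable (9, lo:) is extrametrical; the stress domain is syllables 1–8.
Weights: 1 gi: L, 2 li L, 3 fuf H, 4 mot H, 5 gin H, 6 ki L, 7 ki: L, 8 to L.
Heavy syllables in the domain: 3, 4, 5. The leftmost is syllable 3 (fuf).
Primary stress: syllable 3 → gi:.li.ˈfuf.mot.gin.ki.ki:.to.lo:.

3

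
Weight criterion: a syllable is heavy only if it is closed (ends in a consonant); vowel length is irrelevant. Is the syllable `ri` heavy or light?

`ri`: short vowel, open (no coda). Open (no coda) → light.

light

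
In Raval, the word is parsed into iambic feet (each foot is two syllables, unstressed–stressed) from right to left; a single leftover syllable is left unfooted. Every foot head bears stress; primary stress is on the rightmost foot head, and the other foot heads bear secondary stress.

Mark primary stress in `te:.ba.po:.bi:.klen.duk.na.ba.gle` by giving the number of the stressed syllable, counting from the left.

9

Parse right to left into iambic (σˈσ) feet: te: (ba.ˈpo:) (bi:.ˈklen) (duk.ˈna) (ba.ˈgle). Syllable 1 is left unfooted.
Foot heads (stressed positions): 3, 5, 7, 9.
End Rule Rightmost: primary stress on the rightmost head = syllable 9.
Primary stress: syllable 9 → te:.ba.po:.bi:.klen.duk.na.ba.ˈgle.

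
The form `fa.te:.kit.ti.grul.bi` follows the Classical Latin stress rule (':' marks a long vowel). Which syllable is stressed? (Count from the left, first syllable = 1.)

Classical Latin: stress the penult if heavy (long vowel or closed), else the antepenult.
Weights: 4 ti L, 5 grul H, 6 bi L.
The penult (syllable 5, grul) is heavy, so it takes stress.
Stress on syllable 5: fa.te:.kit.ti.ˈgrul.bi.

5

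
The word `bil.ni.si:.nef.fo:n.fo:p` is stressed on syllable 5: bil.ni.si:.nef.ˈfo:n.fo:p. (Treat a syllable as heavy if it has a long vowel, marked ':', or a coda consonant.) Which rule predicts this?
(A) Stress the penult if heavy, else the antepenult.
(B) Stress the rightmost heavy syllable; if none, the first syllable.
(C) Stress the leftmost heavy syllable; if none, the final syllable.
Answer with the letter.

Rule A → syllable 5 ✓.
Rule B → syllable 6 (observed: 5).
Rule C → syllable 1 (observed: 5).

A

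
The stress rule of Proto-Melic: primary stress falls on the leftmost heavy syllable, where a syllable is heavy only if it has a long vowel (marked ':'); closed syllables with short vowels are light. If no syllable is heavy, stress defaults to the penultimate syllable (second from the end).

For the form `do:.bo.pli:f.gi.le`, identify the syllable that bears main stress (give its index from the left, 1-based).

Weights: 1 do: H, 2 bo L, 3 pli:f H, 4 gi L, 5 le L.
Heavy syllables in the domain: 1, 3. The leftmost is syllable 1 (do:).
Primary stress: syllable 1 → ˈdo:.bo.pli:f.gi.le.

1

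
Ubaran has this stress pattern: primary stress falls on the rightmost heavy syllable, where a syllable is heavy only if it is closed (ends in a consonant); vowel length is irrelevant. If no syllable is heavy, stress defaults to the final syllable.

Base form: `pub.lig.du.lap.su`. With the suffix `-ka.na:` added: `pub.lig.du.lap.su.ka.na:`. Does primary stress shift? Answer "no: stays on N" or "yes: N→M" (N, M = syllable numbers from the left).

no: stays on 4

Base `pub.lig.du.lap.su` (5 syllables):
  Weights: 1 pub H, 2 lig H, 3 du L, 4 lap H, 5 su L.
  Heavy syllables in the domain: 1, 2, 4. The rightmost is syllable 4 (lap).
  → primary stress on syllable 4.
Suffixed `pub.lig.du.lap.su.ka.na:` (7 syllables):
  Weights: 1 pub H, 2 lig H, 3 du L, 4 lap H, 5 su L, 6 ka L, 7 na: L.
  Heavy syllables in the domain: 1, 2, 4. The rightmost is syllable 4 (lap).
  → primary stress on syllable 4.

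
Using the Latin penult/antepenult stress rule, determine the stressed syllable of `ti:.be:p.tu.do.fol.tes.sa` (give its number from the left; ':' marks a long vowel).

Classical Latin: stress the penult if heavy (long vowel or closed), else the antepenult.
Weights: 5 fol H, 6 tes H, 7 sa L.
The penult (syllable 6, tes) is heavy, so it takes stress.
Stress on syllable 6: ti:.be:p.tu.do.fol.ˈtes.sa.

6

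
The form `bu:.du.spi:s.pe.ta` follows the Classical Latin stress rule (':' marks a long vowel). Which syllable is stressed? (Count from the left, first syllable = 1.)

3

Classical Latin: stress the penult if heavy (long vowel or closed), else the antepenult.
Weights: 3 spi:s H, 4 pe L, 5 ta L.
The penult (syllable 4, pe) is light, so stress falls on the antepenult (syllable 3, spi:s).
Stress on syllable 3: bu:.du.ˈspi:s.pe.ta.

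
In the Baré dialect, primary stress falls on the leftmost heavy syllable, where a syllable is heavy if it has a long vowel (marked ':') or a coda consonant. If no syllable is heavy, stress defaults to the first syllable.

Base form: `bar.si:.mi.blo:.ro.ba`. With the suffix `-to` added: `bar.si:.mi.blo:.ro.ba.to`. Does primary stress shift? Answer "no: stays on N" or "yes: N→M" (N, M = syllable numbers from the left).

Base `bar.si:.mi.blo:.ro.ba` (6 syllables):
  Weights: 1 bar H, 2 si: H, 3 mi L, 4 blo: H, 5 ro L, 6 ba L.
  Heavy syllables in the domain: 1, 2, 4. The leftmost is syllable 1 (bar).
  → primary stress on syllable 1.
Suffixed `bar.si:.mi.blo:.ro.ba.to` (7 syllables):
  Weights: 1 bar H, 2 si: H, 3 mi L, 4 blo: H, 5 ro L, 6 ba L, 7 to L.
  Heavy syllables in the domain: 1, 2, 4. The leftmost is syllable 1 (bar).
  → primary stress on syllable 1.

no: stays on 1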